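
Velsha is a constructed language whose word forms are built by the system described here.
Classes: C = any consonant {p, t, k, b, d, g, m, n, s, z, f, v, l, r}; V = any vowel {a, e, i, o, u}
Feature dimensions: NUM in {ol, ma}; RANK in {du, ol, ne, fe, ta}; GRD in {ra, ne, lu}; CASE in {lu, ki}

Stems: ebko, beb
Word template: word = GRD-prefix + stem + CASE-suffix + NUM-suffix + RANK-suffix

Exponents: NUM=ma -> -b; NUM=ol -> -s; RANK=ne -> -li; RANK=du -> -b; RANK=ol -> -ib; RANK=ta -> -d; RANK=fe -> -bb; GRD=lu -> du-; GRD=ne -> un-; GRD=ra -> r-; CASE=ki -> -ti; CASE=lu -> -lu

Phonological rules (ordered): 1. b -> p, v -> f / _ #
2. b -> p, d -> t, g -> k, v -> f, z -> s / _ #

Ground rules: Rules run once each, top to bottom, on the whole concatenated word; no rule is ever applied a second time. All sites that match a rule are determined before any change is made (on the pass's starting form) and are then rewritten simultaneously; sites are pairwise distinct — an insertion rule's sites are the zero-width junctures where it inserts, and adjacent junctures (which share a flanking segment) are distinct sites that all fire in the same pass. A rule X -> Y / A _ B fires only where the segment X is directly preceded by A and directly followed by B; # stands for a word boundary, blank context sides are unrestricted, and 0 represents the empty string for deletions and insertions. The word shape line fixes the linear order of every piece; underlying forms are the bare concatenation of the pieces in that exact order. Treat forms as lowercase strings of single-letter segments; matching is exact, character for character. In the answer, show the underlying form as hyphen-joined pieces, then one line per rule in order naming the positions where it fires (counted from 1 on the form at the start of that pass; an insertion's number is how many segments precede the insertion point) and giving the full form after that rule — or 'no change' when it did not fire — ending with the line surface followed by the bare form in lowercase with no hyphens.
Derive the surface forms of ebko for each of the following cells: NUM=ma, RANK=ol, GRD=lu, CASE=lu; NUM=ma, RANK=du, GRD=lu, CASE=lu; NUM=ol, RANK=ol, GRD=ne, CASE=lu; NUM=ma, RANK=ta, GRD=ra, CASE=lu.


cell NUM=ma, RANK=ol, GRD=lu, CASE=lu:
underlying: du-ebko-lu-b-ib
1. b -> p, v -> f / _ #: fires at position(s) 11: duebkolubip
2. b -> p, d -> t, g -> k, v -> f, z -> s / _ #: no change
surface: duebkolubip

cell NUM=ma, RANK=du, GRD=lu, CASE=lu:
underlying: du-ebko-lu-b-b
1. b -> p, v -> f / _ #: fires at position(s) 10: duebkolubp
2. b -> p, d -> t, g -> k, v -> f, z -> s / _ #: no change
surface: duebkolubp

cell NUM=ol, RANK=ol, GRD=ne, CASE=lu:
underlying: un-ebko-lu-s-ib
1. b -> p, v -> f / _ #: fires at position(s) 11: unebkolusip
2. b -> p, d -> t, g -> k, v -> f, z -> s / _ #: no change
surface: unebkolusip

cell NUM=ma, RANK=ta, GRD=ra, CASE=lu:
underlying: r-ebko-lu-b-d
1. b -> p, v -> f / _ #: no change
2. b -> p, d -> t, g -> k, v -> f, z -> s / _ #: fires at position(s) 9: rebkolubt
surface: rebkolubt


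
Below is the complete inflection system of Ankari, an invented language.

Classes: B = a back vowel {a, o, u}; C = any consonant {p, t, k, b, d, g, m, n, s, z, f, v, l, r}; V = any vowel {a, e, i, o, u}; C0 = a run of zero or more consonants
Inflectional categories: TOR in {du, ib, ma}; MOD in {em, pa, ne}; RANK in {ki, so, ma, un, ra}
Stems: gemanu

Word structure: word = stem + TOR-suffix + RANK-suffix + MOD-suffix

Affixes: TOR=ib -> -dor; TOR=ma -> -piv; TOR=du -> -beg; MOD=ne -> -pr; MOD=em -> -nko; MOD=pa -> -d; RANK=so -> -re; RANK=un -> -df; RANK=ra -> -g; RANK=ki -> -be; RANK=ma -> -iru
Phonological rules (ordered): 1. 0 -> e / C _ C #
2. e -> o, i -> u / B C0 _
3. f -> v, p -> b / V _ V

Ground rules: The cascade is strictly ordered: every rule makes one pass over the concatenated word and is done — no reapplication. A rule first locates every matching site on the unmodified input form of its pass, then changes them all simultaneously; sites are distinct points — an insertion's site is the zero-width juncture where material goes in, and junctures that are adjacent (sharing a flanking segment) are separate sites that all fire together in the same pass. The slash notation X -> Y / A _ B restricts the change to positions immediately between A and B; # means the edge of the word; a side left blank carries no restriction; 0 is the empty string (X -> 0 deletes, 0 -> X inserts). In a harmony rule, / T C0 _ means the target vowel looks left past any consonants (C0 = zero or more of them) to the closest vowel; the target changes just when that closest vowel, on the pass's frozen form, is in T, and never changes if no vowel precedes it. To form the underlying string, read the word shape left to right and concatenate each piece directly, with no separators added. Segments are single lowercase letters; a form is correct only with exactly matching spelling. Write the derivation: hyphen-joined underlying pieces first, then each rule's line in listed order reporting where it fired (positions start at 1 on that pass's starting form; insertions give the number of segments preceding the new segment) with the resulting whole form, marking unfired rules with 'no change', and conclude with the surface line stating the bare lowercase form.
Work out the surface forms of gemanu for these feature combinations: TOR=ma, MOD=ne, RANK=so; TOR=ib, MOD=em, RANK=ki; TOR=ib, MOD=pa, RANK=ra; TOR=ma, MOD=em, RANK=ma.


cell TOR=ma, MOD=ne, RANK=so:
underlying: gemanu-piv-re-pr
1. 0 -> e / C _ C #: inserts after position(s) 12: gemanupivreper
2. e -> o, i -> u / B C0 _: fires at position(s) 8: gemanupuvreper
3. f -> v, p -> b / V _ V: fires at position(s) 7, 12: gemanubuvreber
surface: gemanubuvreber

cell TOR=ib, MOD=em, RANK=ki:
underlying: gemanu-dor-be-nko
1. 0 -> e / C _ C #: no change
2. e -> o, i -> u / B C0 _: fires at position(s) 11: gemanudorbonko
3. f -> v, p -> b / V _ V: no change
surface: gemanudorbonko

cell TOR=ib, MOD=pa, RANK=ra:
underlying: gemanu-dor-g-d
1. 0 -> e / C _ C #: inserts after position(s) 10: gemanudorged
2. e -> o, i -> u / B C0 _: fires at position(s) 11: gemanudorgod
3. f -> v, p -> b / V _ V: no change
surface: gemanudorgod

cell TOR=ma, MOD=em, RANK=ma:
underlying: gemanu-piv-iru-nko
1. 0 -> e / C _ C #: no change
2. e -> o, i -> u / B C0 _: fires at position(s) 8: gemanupuvirunko
3. f -> v, p -> b / V _ V: fires at position(s) 7: gemanubuvirunko
surface: gemanubuvirunko


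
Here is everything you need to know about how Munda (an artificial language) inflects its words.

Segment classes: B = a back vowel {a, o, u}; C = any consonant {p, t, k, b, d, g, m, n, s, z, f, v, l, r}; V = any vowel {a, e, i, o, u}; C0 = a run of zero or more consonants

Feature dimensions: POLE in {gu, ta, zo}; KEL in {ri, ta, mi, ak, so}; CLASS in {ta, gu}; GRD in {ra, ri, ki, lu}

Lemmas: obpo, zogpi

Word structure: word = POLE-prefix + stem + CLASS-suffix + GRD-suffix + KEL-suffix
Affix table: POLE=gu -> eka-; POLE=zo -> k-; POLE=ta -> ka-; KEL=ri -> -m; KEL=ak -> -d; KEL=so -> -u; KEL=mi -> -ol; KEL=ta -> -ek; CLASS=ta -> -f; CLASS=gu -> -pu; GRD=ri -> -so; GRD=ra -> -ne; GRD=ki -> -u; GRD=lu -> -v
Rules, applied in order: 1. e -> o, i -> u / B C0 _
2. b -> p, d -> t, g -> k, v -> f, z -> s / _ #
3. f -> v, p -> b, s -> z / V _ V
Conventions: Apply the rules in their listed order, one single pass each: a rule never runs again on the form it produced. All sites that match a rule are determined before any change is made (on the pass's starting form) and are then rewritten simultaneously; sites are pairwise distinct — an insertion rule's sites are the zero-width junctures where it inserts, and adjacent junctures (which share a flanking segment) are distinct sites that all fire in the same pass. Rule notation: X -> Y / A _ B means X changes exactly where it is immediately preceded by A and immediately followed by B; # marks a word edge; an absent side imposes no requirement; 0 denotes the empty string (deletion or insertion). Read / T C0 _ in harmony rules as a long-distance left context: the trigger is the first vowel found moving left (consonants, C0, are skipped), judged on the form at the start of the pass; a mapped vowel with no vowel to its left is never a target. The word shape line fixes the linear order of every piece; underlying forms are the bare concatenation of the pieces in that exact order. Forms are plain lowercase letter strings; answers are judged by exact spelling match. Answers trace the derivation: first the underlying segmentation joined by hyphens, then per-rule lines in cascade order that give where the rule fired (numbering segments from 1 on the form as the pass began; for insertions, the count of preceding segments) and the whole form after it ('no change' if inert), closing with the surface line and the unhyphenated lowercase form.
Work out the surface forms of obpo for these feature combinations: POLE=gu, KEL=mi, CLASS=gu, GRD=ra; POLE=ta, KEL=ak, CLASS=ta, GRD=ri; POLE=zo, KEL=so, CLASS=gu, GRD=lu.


cell POLE=gu, KEL=mi, CLASS=gu, GRD=ra:
underlying: eka-obpo-pu-ne-ol
1. e -> o, i -> u / B C0 _: fires at position(s) 11: ekaobpopunool
2. b -> p, d -> t, g -> k, v -> f, z -> s / _ #: no change
3. f -> v, p -> b, s -> z / V _ V: fires at position(s) 8: ekaobpobunool
surface: ekaobpobunool

cell POLE=ta, KEL=ak, CLASS=ta, GRD=ri:
underlying: ka-obpo-f-so-d
1. e -> o, i -> u / B C0 _: no change
2. b -> p, d -> t, g -> k, v -> f, z -> s / _ #: fires at position(s) 10: kaobpofsot
3. f -> v, p -> b, s -> z / V _ V: no change
surface: kaobpofsot

cell POLE=zo, KEL=so, CLASS=gu, GRD=lu:
underlying: k-obpo-pu-v-u
1. e -> o, i -> u / B C0 _: no change
2. b -> p, d -> t, g -> k, v -> f, z -> s / _ #: no change
3. f -> v, p -> b, s -> z / V _ V: fires at position(s) 6: kobpobuvu
surface: kobpobuvu


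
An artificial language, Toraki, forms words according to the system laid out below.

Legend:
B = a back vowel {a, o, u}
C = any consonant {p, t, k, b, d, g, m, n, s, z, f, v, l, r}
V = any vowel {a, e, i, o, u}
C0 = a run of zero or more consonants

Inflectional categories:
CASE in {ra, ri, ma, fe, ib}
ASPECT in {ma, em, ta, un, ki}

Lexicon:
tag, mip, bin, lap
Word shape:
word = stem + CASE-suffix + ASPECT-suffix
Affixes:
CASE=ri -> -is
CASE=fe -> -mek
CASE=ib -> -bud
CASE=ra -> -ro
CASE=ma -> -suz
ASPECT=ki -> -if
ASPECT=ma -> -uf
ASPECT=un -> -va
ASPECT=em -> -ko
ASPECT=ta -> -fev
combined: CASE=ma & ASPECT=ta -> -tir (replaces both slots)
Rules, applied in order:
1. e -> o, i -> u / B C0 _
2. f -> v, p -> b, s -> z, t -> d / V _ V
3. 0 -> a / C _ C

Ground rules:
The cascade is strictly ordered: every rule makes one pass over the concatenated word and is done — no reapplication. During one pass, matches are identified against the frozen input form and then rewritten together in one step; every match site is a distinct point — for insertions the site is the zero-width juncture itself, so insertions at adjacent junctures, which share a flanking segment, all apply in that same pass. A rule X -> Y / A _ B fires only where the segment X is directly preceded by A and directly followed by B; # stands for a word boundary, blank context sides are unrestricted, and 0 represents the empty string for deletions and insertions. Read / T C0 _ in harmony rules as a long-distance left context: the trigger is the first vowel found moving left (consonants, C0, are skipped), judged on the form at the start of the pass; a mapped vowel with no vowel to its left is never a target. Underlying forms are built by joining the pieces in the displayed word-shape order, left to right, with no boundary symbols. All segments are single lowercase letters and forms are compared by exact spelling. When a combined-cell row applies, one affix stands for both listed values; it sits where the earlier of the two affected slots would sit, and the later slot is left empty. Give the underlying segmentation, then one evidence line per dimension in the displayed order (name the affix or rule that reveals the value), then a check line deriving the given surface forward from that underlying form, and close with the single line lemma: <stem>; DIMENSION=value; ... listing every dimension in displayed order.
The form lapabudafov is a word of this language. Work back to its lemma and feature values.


underlying: lap-bud-fev
CASE=ib - signalled by the affix -bud
ASPECT=ta - signalled by the affix -fev
check: lapbudfev -> lapbudfov -> lapbudfov -> lapabudafov
lemma: lap; CASE=ib; ASPECT=ta


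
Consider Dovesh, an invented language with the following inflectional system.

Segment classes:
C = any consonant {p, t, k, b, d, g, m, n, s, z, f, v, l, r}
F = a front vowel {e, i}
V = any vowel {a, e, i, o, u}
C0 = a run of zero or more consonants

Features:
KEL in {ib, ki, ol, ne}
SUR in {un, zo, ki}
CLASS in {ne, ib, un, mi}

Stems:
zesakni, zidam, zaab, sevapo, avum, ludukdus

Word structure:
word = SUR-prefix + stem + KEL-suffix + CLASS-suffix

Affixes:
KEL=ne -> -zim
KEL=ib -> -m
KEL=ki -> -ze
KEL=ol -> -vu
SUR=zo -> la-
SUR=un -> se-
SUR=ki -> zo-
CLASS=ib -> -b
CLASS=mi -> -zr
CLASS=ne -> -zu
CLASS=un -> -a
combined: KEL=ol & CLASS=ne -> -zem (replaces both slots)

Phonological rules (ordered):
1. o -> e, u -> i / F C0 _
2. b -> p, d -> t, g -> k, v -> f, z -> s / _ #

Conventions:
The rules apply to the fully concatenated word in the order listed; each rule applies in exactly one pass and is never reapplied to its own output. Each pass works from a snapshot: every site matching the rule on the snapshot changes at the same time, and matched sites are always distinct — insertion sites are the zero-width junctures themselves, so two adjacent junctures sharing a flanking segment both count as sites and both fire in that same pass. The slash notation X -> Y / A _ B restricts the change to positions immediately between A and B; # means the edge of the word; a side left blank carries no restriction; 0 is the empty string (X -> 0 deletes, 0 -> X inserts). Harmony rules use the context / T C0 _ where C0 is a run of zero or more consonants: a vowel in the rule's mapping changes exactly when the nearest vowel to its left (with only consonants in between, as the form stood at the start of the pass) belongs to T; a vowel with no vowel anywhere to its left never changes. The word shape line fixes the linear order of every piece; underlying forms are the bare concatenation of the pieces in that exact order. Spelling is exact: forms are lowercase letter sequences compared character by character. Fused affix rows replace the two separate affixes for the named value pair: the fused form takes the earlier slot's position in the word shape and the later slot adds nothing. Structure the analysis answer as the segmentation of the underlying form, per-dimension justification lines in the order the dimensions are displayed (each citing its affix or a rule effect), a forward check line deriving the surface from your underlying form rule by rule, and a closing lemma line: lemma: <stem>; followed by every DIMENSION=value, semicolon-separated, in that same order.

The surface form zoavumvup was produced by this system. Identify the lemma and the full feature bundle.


underlying: zo-avum-vu-b
KEL=ol - signalled by the affix -vu
SUR=ki - signalled by the affix zo-
CLASS=ib - signalled by the affix -b
check: zoavumvub -> zoavumvub -> zoavumvup
lemma: avum; KEL=ol; SUR=ki; CLASS=ib


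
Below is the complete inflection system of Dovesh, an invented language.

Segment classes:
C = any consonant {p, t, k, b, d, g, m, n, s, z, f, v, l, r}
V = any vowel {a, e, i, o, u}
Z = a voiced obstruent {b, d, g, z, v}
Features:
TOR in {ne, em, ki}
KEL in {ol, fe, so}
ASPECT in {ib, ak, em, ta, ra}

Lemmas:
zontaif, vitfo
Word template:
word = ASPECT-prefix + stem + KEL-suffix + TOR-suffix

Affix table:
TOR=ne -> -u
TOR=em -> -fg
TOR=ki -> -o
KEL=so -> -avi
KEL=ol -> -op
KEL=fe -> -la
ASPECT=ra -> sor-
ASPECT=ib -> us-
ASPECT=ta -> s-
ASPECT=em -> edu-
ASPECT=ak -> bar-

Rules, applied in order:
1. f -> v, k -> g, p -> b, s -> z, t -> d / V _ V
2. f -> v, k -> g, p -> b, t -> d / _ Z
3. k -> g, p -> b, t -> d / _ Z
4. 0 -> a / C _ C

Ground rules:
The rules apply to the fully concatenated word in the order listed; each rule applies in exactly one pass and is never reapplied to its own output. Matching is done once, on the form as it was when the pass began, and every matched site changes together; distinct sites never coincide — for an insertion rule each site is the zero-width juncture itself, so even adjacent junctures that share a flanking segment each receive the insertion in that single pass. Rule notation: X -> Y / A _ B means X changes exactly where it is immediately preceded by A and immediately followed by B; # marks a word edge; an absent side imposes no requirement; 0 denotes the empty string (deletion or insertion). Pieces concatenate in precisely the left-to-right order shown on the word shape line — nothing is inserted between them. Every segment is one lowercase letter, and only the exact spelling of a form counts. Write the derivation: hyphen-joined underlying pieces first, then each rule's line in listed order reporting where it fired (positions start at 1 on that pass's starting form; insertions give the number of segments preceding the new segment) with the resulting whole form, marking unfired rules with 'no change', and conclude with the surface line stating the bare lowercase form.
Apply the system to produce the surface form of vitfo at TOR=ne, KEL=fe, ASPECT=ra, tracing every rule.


underlying: sor-vitfo-la-u
1. f -> v, k -> g, p -> b, s -> z, t -> d / V _ V: no change
2. f -> v, k -> g, p -> b, t -> d / _ Z: no change
3. k -> g, p -> b, t -> d / _ Z: no change
4. 0 -> a / C _ C: inserts after position(s) 3, 6: soravitafolau
surface: soravitafolau


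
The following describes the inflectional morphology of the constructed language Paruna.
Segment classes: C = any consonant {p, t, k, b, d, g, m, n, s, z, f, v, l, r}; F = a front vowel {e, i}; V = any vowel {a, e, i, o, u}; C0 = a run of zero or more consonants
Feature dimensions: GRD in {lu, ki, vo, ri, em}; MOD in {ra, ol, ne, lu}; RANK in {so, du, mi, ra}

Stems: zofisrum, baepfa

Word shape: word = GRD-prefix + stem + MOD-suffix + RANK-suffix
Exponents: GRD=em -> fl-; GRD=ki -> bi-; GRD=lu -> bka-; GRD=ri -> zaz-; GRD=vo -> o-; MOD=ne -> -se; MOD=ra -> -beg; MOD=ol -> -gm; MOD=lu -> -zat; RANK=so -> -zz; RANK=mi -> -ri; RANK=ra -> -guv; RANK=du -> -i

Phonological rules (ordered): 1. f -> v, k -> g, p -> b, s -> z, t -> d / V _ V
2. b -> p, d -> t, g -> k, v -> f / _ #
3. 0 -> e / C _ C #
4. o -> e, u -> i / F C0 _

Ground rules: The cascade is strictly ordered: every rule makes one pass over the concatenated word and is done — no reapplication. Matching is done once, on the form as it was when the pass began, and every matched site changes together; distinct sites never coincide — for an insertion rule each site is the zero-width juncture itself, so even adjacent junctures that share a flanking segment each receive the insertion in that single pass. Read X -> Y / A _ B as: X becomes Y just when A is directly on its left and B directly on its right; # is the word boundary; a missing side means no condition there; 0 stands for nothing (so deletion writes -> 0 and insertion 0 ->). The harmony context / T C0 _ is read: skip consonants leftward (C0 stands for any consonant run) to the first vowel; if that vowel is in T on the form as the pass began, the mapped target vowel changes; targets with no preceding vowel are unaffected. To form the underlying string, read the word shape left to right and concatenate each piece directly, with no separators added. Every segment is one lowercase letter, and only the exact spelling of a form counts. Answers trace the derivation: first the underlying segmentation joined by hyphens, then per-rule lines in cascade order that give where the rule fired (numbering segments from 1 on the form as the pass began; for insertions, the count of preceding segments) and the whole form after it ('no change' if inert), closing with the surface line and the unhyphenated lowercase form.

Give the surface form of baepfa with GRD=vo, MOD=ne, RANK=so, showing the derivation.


underlying: o-baepfa-se-zz
1. f -> v, k -> g, p -> b, s -> z, t -> d / V _ V: fires at position(s) 8: obaepfazezz
2. b -> p, d -> t, g -> k, v -> f / _ #: no change
3. 0 -> e / C _ C #: inserts after position(s) 10: obaepfazezez
4. o -> e, u -> i / F C0 _: no change
surface: obaepfazezez


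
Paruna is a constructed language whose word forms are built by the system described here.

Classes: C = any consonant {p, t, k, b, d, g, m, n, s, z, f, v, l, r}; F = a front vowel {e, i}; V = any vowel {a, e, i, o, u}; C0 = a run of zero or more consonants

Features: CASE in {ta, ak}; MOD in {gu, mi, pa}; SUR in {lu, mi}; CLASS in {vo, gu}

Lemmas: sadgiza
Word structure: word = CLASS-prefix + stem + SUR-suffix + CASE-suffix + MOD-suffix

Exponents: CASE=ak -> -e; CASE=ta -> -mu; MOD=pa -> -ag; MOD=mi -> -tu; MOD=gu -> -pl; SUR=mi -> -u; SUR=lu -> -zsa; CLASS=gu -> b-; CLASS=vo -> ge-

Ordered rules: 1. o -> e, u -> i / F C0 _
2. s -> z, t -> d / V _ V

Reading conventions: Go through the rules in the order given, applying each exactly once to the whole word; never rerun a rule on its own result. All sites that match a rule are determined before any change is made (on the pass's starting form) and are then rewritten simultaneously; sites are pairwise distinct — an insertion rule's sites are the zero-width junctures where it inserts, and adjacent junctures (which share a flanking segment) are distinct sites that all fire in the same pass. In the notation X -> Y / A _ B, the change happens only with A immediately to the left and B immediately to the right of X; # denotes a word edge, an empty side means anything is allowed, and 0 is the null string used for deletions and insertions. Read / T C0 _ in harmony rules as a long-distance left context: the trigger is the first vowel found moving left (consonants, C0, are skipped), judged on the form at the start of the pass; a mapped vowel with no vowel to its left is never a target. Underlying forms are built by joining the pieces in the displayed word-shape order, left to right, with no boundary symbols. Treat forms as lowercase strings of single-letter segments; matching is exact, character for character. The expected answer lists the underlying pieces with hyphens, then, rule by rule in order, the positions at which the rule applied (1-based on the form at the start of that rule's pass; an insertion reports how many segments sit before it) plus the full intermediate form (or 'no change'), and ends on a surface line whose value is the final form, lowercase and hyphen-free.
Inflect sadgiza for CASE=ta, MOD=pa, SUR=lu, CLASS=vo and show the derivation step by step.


underlying: ge-sadgiza-zsa-mu-ag
1. o -> e, u -> i / F C0 _: no change
2. s -> z, t -> d / V _ V: fires at position(s) 3: gezadgizazsamuag
surface: gezadgizazsamuag


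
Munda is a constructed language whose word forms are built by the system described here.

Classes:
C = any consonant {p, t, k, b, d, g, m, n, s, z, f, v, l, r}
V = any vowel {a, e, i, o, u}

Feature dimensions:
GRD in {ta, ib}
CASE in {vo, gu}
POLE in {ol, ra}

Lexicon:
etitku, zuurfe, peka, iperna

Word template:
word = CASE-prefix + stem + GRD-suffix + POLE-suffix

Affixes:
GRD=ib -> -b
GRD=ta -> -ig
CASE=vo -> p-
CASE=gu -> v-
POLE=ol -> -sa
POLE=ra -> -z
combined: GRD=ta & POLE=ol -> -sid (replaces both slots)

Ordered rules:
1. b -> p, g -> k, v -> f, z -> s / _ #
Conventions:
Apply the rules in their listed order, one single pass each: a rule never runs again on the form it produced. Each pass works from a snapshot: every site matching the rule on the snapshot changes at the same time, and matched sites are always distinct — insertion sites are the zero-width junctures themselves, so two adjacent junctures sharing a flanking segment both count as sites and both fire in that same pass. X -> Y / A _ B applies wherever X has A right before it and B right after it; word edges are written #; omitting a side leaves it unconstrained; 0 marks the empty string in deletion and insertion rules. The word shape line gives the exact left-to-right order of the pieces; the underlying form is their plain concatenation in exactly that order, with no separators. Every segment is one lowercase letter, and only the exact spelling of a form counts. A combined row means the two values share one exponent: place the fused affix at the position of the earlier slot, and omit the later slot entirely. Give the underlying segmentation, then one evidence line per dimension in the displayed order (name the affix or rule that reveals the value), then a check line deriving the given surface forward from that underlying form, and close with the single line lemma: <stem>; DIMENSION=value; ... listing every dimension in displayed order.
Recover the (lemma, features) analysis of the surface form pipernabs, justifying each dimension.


underlying: p-iperna-b-z
GRD=ib - signalled by the affix -b
CASE=vo - signalled by the affix p-
POLE=ra - signalled by the affix -z
check: pipernabz -> pipernabs
lemma: iperna; GRD=ib; CASE=vo; POLE=ra


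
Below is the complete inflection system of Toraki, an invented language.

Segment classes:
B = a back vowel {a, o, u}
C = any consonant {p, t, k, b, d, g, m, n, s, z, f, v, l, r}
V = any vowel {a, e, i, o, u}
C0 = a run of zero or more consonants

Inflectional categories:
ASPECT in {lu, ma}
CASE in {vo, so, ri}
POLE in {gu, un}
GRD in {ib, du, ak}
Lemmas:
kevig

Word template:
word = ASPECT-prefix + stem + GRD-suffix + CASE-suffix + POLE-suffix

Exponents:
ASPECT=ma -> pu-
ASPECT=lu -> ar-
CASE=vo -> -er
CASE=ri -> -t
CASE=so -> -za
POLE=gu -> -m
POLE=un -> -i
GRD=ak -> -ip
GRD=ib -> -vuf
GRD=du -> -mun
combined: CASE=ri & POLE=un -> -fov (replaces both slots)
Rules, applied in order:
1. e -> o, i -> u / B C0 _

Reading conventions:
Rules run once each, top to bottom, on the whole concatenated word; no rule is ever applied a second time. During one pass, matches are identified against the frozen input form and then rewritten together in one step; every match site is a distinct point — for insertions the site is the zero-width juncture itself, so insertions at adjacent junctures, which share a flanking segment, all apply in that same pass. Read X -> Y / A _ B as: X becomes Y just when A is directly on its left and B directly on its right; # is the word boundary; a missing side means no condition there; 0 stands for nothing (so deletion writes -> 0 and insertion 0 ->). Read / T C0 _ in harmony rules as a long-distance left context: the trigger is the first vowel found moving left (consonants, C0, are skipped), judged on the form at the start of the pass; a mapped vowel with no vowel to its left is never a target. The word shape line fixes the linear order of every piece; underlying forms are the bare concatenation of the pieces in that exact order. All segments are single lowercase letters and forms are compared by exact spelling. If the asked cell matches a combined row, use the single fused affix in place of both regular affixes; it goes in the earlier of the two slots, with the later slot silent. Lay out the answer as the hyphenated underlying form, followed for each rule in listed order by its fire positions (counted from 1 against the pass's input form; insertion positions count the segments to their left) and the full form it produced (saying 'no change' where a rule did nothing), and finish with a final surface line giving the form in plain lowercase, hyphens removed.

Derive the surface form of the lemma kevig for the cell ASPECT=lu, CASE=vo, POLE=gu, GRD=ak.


underlying: ar-kevig-ip-er-m
1. e -> o, i -> u / B C0 _: fires at position(s) 4: arkovigiperm
surface: arkovigiperm


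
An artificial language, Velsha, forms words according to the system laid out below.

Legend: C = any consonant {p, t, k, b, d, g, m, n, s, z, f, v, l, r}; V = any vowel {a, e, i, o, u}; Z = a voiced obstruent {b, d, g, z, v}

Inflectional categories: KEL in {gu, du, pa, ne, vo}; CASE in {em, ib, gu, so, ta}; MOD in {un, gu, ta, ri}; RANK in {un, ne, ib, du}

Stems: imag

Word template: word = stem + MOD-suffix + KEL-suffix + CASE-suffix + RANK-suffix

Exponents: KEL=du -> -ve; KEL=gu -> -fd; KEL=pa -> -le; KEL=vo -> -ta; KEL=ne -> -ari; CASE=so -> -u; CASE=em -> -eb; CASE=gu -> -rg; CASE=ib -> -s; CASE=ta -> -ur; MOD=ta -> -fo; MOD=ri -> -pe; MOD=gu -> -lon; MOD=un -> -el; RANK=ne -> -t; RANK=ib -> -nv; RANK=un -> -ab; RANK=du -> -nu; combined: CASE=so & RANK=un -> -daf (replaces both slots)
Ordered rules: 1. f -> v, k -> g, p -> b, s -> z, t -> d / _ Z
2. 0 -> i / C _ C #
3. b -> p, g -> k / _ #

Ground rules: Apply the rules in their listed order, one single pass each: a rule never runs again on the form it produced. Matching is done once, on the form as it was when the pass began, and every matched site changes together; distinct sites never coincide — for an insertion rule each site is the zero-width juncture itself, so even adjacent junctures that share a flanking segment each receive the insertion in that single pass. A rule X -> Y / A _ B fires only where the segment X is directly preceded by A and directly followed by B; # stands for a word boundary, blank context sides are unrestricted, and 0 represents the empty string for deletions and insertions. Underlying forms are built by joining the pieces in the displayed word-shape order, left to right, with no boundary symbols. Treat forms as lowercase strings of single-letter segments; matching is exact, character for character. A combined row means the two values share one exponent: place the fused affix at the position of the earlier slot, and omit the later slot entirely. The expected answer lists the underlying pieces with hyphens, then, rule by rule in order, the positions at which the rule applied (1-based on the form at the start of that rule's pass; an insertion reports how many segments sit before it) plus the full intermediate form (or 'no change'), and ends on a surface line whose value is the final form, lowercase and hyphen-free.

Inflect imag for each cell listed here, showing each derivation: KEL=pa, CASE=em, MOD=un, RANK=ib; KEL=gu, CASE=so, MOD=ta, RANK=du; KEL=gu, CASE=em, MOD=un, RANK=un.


cell KEL=pa, CASE=em, MOD=un, RANK=ib:
underlying: imag-el-le-eb-nv
1. f -> v, k -> g, p -> b, s -> z, t -> d / _ Z: no change
2. 0 -> i / C _ C #: inserts after position(s) 11: imagelleebniv
3. b -> p, g -> k / _ #: no change
surface: imagelleebniv

cell KEL=gu, CASE=so, MOD=ta, RANK=du:
underlying: imag-fo-fd-u-nu
1. f -> v, k -> g, p -> b, s -> z, t -> d / _ Z: fires at position(s) 7: imagfovdunu
2. 0 -> i / C _ C #: no change
3. b -> p, g -> k / _ #: no change
surface: imagfovdunu

cell KEL=gu, CASE=em, MOD=un, RANK=un:
underlying: imag-el-fd-eb-ab
1. f -> v, k -> g, p -> b, s -> z, t -> d / _ Z: fires at position(s) 7: imagelvdebab
2. 0 -> i / C _ C #: no change
3. b -> p, g -> k / _ #: fires at position(s) 12: imagelvdebap
surface: imagelvdebap


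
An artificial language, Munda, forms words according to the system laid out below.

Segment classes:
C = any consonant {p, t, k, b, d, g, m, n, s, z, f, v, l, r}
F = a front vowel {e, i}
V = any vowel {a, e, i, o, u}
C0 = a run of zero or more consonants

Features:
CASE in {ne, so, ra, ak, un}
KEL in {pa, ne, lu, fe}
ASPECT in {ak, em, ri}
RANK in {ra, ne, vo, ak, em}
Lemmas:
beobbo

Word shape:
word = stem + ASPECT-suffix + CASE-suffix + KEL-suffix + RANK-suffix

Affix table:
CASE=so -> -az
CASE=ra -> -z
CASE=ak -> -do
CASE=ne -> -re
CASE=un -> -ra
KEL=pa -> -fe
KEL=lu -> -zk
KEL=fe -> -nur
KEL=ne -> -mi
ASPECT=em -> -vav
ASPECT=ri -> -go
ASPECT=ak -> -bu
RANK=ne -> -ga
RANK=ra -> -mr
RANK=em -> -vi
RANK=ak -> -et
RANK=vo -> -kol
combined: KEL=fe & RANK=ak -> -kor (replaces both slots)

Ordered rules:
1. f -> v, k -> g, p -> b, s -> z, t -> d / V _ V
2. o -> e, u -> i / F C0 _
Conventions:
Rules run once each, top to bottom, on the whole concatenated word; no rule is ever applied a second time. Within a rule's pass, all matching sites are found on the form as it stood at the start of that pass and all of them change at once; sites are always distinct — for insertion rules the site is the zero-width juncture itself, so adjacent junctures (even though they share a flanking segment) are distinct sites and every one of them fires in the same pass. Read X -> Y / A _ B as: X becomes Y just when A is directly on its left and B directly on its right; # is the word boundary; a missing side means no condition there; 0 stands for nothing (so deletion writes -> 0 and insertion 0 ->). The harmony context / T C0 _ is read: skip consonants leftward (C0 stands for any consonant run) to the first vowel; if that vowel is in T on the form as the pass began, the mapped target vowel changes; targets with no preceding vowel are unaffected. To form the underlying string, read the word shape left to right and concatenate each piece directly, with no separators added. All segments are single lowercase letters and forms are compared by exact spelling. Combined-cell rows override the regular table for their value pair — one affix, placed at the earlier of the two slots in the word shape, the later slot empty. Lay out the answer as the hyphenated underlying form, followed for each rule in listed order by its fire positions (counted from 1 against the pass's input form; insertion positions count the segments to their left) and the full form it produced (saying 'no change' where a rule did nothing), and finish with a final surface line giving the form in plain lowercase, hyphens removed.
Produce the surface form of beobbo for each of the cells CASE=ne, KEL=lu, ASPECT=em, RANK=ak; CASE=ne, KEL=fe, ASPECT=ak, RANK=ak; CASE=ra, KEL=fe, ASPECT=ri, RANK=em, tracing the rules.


cell CASE=ne, KEL=lu, ASPECT=em, RANK=ak:
underlying: beobbo-vav-re-zk-et
1. f -> v, k -> g, p -> b, s -> z, t -> d / V _ V: no change
2. o -> e, u -> i / F C0 _: fires at position(s) 3: beebbovavrezket
surface: beebbovavrezket

cell CASE=ne, KEL=fe, ASPECT=ak, RANK=ak:
underlying: beobbo-bu-re-kor
1. f -> v, k -> g, p -> b, s -> z, t -> d / V _ V: fires at position(s) 11: beobboburegor
2. o -> e, u -> i / F C0 _: fires at position(s) 3, 12: beebbobureger
surface: beebbobureger

cell CASE=ra, KEL=fe, ASPECT=ri, RANK=em:
underlying: beobbo-go-z-nur-vi
1. f -> v, k -> g, p -> b, s -> z, t -> d / V _ V: no change
2. o -> e, u -> i / F C0 _: fires at position(s) 3: beebbogoznurvi
surface: beebbogoznurvi


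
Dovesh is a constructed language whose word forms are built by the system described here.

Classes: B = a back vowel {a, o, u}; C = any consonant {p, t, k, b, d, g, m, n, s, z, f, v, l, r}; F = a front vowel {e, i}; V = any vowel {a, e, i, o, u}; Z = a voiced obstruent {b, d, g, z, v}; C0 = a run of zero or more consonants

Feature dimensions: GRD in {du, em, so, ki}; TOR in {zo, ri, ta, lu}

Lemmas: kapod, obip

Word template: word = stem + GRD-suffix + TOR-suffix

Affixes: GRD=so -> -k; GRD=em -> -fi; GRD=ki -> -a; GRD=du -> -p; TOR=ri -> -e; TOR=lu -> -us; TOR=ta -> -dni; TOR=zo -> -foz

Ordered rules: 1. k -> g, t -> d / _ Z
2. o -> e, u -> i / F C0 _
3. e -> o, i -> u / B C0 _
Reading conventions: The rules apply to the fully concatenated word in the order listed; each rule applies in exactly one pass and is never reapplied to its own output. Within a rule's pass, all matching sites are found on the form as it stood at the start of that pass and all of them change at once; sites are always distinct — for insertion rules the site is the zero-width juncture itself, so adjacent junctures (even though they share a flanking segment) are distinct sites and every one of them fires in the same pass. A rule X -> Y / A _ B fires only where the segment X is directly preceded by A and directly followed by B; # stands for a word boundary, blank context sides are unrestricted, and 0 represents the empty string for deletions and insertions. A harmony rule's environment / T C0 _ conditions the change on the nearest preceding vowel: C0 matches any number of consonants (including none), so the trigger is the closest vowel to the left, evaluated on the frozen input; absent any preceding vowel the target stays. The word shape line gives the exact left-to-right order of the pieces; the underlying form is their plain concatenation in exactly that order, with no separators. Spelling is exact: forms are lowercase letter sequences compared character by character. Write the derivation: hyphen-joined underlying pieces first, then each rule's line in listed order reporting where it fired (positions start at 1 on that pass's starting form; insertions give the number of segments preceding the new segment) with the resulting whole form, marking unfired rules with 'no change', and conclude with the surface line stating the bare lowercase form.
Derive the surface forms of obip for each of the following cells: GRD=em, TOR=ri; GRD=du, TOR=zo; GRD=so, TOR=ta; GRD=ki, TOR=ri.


cell GRD=em, TOR=ri:
underlying: obip-fi-e
1. k -> g, t -> d / _ Z: no change
2. o -> e, u -> i / F C0 _: no change
3. e -> o, i -> u / B C0 _: fires at position(s) 3: obupfie
surface: obupfie

cell GRD=du, TOR=zo:
underlying: obip-p-foz
1. k -> g, t -> d / _ Z: no change
2. o -> e, u -> i / F C0 _: fires at position(s) 7: obippfez
3. e -> o, i -> u / B C0 _: fires at position(s) 3: obuppfez
surface: obuppfez

cell GRD=so, TOR=ta:
underlying: obip-k-dni
1. k -> g, t -> d / _ Z: fires at position(s) 5: obipgdni
2. o -> e, u -> i / F C0 _: no change
3. e -> o, i -> u / B C0 _: fires at position(s) 3: obupgdni
surface: obupgdni

cell GRD=ki, TOR=ri:
underlying: obip-a-e
1. k -> g, t -> d / _ Z: no change
2. o -> e, u -> i / F C0 _: no change
3. e -> o, i -> u / B C0 _: fires at position(s) 3, 6: obupao
surface: obupao


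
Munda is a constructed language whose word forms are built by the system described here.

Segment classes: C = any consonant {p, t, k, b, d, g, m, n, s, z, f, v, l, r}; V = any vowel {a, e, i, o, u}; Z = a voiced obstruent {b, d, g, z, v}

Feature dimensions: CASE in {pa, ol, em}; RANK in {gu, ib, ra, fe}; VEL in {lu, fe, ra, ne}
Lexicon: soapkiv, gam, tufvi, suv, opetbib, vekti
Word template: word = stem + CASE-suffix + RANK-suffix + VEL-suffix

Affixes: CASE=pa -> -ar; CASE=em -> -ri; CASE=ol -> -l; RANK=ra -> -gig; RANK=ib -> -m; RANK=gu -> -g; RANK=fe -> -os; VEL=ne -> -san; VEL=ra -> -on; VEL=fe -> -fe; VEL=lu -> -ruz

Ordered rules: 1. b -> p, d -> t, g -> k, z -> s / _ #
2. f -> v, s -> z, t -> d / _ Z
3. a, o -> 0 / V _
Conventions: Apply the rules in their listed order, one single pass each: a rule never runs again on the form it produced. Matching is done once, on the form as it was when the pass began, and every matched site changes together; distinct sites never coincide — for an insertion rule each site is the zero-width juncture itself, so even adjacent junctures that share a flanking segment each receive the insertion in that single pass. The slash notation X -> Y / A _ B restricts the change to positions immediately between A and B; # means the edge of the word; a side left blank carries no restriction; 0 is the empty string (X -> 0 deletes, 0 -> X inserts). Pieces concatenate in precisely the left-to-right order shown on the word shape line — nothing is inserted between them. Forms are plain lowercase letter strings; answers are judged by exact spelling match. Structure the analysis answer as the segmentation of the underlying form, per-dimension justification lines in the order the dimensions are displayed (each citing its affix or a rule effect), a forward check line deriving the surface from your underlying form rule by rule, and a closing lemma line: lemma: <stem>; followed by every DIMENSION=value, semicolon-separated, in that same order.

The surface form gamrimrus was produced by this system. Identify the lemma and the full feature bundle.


underlying: gam-ri-m-ruz
CASE=em - signalled by the affix -ri
RANK=ib - signalled by the affix -m
VEL=lu - signalled by the affix -ruz
check: gamrimruz -> gamrimrus -> gamrimrus -> gamrimrus
lemma: gam; CASE=em; RANK=ib; VEL=lu


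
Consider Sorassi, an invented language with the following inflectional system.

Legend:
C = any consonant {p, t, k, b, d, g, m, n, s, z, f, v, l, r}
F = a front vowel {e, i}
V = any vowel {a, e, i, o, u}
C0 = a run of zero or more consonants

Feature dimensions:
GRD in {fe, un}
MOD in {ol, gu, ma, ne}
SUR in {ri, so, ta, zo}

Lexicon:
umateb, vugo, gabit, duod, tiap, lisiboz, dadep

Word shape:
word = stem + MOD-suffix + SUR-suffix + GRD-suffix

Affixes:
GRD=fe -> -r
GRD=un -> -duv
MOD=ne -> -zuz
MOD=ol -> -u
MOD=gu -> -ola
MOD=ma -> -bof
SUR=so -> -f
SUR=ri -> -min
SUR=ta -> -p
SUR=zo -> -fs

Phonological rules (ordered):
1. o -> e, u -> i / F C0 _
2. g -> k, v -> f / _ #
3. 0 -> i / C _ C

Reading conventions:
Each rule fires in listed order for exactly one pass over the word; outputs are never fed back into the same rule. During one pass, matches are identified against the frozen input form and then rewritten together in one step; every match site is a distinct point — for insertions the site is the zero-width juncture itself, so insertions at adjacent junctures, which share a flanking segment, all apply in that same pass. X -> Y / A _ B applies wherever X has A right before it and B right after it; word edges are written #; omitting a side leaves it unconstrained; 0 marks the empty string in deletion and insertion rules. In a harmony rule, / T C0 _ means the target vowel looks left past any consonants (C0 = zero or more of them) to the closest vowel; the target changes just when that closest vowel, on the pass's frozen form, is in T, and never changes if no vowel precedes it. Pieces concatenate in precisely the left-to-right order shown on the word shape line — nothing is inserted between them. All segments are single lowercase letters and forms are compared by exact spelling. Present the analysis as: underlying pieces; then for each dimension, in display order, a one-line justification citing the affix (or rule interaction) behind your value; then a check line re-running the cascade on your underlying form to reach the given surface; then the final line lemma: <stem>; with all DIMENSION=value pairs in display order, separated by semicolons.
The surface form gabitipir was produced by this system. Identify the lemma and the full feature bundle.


underlying: gabit-u-p-r
GRD=fe - signalled by the affix -r
MOD=ol - signalled by the affix -u
SUR=ta - signalled by the affix -p
check: gabitupr -> gabitipr -> gabitipr -> gabitipir
lemma: gabit; GRD=fe; MOD=ol; SUR=ta
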